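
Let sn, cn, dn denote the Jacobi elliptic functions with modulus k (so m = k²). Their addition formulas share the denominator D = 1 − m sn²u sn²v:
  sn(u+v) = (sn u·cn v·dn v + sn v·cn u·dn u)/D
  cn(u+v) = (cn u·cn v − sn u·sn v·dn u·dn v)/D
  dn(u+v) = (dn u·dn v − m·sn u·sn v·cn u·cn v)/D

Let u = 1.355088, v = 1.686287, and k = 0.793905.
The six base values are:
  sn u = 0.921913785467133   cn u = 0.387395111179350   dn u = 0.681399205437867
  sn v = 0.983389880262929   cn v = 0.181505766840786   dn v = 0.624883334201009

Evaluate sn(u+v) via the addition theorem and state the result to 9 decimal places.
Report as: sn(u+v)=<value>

sn(u+v)=0.755570627

m = k² = 0.630285149025
D = 1 − m·sn²u·sn²v = 0.4819530012536331
sn(u+v) = (sn u·cn v·dn v + sn v·cn u·dn u)/D = 0.3641495315368056/0.4819530012536331 = 0.7555706274047412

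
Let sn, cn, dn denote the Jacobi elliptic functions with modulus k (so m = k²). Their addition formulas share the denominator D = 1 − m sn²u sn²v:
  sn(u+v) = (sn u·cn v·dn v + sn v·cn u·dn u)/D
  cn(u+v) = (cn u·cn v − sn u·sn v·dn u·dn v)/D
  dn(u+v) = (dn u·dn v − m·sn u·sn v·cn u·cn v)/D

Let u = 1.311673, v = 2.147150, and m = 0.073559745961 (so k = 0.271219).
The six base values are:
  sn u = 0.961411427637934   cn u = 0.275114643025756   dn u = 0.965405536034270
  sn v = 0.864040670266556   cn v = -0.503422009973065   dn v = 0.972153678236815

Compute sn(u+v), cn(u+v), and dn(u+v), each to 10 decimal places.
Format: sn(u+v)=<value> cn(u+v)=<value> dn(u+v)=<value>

m = k² = 0.073559745961
D = 1 − m·sn²u·sn²v = 0.9492393527714453
sn(u+v) = (sn u·cn v·dn v + sn v·cn u·dn u)/D = -0.2410313918527346/0.9492393527714453 = -0.2539205640274053
cn(u+v) = (cn u·cn v − sn u·sn v·dn u·dn v)/D = -0.9181281048914067/0.9492393527714453 = -0.9672250757522803
dn(u+v) = (dn u·dn v − m·sn u·sn v·cn u·cn v)/D = 0.9469856451652933/0.9492393527714453 = 0.9976257752066726

sn(u+v)=-0.2539205640 cn(u+v)=-0.9672250758 dn(u+v)=0.9976257752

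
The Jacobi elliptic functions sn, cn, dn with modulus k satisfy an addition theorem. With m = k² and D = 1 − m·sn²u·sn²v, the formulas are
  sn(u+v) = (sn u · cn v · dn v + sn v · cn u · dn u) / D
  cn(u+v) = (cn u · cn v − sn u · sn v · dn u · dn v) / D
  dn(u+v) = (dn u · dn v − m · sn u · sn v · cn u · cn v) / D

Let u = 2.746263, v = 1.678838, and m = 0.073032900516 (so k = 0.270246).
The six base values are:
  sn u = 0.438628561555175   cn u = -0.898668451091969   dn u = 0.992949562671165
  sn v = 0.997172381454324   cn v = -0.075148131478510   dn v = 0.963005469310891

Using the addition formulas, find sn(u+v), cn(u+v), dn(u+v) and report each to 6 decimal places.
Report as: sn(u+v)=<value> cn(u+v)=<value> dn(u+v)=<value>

m = k² = 0.073032900516
D = 1 − m·sn²u·sn²v = 0.98602818433888
sn(u+v) = (sn u·cn v·dn v + sn v·cn u·dn u)/D = -0.92155196849827/0.98602818433888 = -0.9346101695015538
cn(u+v) = (cn u·cn v − sn u·sn v·dn u·dn v)/D = -0.3507043622021146/0.98602818433888 = -0.3556737705598726
dn(u+v) = (dn u·dn v − m·sn u·sn v·cn u·cn v)/D = 0.9540585951849401/0.98602818433888 = 0.9675774083725861

sn(u+v)=-0.934610 cn(u+v)=-0.355674 dn(u+v)=0.967577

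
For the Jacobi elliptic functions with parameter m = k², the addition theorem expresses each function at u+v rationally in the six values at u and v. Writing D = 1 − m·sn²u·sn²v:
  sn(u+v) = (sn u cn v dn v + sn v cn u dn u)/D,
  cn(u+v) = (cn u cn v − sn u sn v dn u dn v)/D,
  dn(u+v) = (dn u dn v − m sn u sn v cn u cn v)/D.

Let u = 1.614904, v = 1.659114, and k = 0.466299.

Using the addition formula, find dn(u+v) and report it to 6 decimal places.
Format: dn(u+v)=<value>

dn(u+v)=0.999569

sn u = 0.9988750745072838, cn u = 0.04741925271520181, dn u = 0.8849034767972103
sn v = 0.9999653660216913, cn v = 0.008322665264498343, dn v = 0.884635689761343
m = k² = 0.217434757401
D = 1 − m·sn²u·sn²v = 0.7830691903823701
dn(u+v) = (dn u·dn v − m·sn u·sn v·cn u·cn v)/D = 0.7827314854489155/0.7830691903823701 = 0.9995687418971371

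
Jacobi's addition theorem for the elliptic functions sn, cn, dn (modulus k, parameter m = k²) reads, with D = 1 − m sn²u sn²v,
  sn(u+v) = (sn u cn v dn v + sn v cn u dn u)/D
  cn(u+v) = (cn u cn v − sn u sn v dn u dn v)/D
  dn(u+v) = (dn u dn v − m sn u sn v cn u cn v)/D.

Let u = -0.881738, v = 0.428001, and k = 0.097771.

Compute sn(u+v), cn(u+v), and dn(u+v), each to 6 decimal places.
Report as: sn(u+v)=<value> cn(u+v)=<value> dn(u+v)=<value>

sn u = -0.7712507430279693, cn u = 0.6365314535659689, dn u = 0.9971529179318065
sn v = 0.4149434006611281, cn v = 0.9098472257735243, dn v = 0.9991767217314441
m = k² = 0.009559168441
D = 1 − m·sn²u·sn²v = 0.9990209857144666
sn(u+v) = (sn u·cn v·dn v + sn v·cn u·dn u)/D = -0.4377700960371245/0.9990209857144666 = -0.438199099215164
cn(u+v) = (cn u·cn v − sn u·sn v·dn u·dn v)/D = 0.8979979247824303/0.9990209857144666 = 0.8988779391257852
dn(u+v) = (dn u·dn v − m·sn u·sn v·cn u·cn v)/D = 0.998103694742841/0.9990209857144666 = 0.9990818101073526

sn(u+v)=-0.438199 cn(u+v)=0.898878 dn(u+v)=0.999082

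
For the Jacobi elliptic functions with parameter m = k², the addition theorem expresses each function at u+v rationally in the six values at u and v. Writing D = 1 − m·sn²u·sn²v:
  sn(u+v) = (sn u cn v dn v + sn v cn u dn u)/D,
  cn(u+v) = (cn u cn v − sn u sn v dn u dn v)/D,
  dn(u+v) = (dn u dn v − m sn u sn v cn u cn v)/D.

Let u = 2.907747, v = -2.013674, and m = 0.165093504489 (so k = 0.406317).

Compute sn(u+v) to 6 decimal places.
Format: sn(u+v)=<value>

sn u = 0.3669239464612147, cn u = -0.9302509433014984, dn u = 0.9888240167404755
sn v = -0.9425989313316981, cn v = -0.3339270199494803, dn v = 0.9237508424664641
m = k² = 0.165093504489
D = 1 − m·sn²u·sn²v = 0.9802514149591608
sn(u+v) = (sn u·cn v·dn v + sn v·cn u·dn u)/D = 0.7538705150464671/0.9802514149591608 = 0.7690583288552303

sn(u+v)=0.769058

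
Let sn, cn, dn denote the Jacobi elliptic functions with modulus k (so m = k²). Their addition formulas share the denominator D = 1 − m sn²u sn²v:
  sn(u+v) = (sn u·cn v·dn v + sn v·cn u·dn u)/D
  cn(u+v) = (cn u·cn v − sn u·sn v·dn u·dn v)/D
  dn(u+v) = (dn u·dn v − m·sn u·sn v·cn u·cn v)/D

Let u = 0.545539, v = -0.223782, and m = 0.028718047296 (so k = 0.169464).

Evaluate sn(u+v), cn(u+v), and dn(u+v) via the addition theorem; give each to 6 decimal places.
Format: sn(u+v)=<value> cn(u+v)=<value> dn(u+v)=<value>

sn(u+v)=0.316086 cn(u+v)=0.948731 dn(u+v)=0.998564

sn u = 0.5182531228773169, cn u = 0.8552272801003887, dn u = 0.9961358973310693
sn v = -0.2218671209762936, cn v = 0.9750769101100132, dn v = 0.999292926806538
m = k² = 0.028718047296
D = 1 − m·sn²u·sn²v = 0.9996203139355578
sn(u+v) = (sn u·cn v·dn v + sn v·cn u·dn u)/D = 0.3159657304643145/0.9996203139355578 = 0.3160857438164104
cn(u+v) = (cn u·cn v − sn u·sn v·dn u·dn v)/D = 0.9483704071747364/0.9996203139355578 = 0.9487306269727074
dn(u+v) = (dn u·dn v − m·sn u·sn v·cn u·cn v)/D = 0.9981852156055648/0.9996203139355578 = 0.9985643565762055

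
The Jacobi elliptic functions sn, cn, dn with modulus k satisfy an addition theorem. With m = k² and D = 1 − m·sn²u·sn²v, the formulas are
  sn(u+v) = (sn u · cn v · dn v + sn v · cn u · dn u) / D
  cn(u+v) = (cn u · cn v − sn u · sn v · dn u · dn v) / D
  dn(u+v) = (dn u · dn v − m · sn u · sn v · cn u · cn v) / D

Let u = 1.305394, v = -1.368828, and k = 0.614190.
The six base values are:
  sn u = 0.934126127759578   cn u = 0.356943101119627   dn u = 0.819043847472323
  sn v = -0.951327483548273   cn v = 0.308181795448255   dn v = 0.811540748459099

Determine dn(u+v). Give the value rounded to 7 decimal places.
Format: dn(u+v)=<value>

m = k² = 0.3772293561
D = 1 − m·sn²u·sn²v = 0.7020958120514514
dn(u+v) = (dn u·dn v − m·sn u·sn v·cn u·cn v)/D = 0.7015637297837726/0.7020958120514514 = 0.9992421514862421

dn(u+v)=0.9992422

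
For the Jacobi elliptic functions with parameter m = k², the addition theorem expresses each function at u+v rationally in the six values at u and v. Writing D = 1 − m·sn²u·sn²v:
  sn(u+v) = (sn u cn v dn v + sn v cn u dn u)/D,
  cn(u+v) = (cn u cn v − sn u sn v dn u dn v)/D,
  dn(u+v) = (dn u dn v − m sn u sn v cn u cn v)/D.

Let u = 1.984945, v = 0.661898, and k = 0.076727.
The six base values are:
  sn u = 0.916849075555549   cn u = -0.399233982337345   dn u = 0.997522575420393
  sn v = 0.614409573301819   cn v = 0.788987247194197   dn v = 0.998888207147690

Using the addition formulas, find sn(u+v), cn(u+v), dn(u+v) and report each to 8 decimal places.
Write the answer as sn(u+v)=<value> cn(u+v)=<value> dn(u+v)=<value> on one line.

m = k² = 0.005887032529
D = 1 − m·sn²u·sn²v = 0.9981318657349177
sn(u+v) = (sn u·cn v·dn v + sn v·cn u·dn u)/D = 0.4778924916439894/0.9981318657349177 = 0.4787869299134342
cn(u+v) = (cn u·cn v − sn u·sn v·dn u·dn v)/D = -0.8762910405942579/0.9981318657349177 = -0.8779311338277441
dn(u+v) = (dn u·dn v − m·sn u·sn v·cn u·cn v)/D = 0.9974581362866463/0.9981318657349177 = 0.9993250095789945

sn(u+v)=0.47878693 cn(u+v)=-0.87793113 dn(u+v)=0.99932501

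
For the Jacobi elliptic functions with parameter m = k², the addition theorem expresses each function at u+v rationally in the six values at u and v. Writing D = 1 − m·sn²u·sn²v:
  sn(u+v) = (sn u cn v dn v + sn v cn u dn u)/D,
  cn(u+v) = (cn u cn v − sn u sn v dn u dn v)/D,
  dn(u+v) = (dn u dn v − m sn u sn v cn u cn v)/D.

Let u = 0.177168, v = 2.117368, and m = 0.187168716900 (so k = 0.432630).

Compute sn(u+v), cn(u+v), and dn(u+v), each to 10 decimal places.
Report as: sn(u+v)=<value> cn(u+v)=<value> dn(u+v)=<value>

sn(u+v)=0.8336252286 cn(u+v)=-0.5523304974 dn(u+v)=0.9327007303

sn u = 0.1760729686350478, cn u = 0.9843771176312671, dn u = 0.9970945057555078
sn v = 0.9126028833050732, cn v = -0.4088471320472566, dn v = 0.9187587566434355
m = k² = 0.1871687169
D = 1 − m·sn²u·sn²v = 0.995167383754748
sn(u+v) = (sn u·cn v·dn v + sn v·cn u·dn u)/D = 0.8295966377323121/0.995167383754748 = 0.8336252285542754
cn(u+v) = (cn u·cn v − sn u·sn v·dn u·dn v)/D = -0.5496612960292118/0.995167383754748 = -0.5523304973635189
dn(u+v) = (dn u·dn v − m·sn u·sn v·cn u·cn v)/D = 0.9281933456177802/0.995167383754748 = 0.9327007303190786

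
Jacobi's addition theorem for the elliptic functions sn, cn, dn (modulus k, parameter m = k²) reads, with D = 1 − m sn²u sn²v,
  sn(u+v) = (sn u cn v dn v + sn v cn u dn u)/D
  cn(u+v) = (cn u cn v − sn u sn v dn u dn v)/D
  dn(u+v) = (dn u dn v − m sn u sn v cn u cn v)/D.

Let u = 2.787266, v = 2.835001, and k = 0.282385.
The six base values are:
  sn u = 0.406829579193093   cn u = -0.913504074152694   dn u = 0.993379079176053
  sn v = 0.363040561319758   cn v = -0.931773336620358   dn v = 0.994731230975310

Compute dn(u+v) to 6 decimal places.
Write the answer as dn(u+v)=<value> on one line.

dn(u+v)=0.979825

m = k² = 0.079741288225
D = 1 − m·sn²u·sn²v = 0.9982605234016563
dn(u+v) = (dn u·dn v − m·sn u·sn v·cn u·cn v)/D = 0.9781204872961449/0.9982605234016563 = 0.9798248697275111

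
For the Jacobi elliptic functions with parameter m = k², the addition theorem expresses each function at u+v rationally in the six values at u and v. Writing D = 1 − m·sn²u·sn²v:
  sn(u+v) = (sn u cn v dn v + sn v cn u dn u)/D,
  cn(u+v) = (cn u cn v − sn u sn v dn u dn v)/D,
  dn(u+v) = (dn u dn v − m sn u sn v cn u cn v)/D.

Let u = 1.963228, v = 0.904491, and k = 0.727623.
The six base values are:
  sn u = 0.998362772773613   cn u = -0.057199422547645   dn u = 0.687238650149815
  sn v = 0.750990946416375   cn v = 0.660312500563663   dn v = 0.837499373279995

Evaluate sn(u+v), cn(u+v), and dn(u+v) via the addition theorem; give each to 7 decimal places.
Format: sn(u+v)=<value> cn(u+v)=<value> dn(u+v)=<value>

m = k² = 0.529435230129
D = 1 − m·sn²u·sn²v = 0.70238213492878
sn(u+v) = (sn u·cn v·dn v + sn v·cn u·dn u)/D = 0.5225847060088814/0.70238213492878 = 0.7440176508217572
cn(u+v) = (cn u·cn v − sn u·sn v·dn u·dn v)/D = -0.4693036208178261/0.70238213492878 = -0.6681599623336269
dn(u+v) = (dn u·dn v − m·sn u·sn v·cn u·cn v)/D = 0.5905545431559277/0.70238213492878 = 0.8407881034955547

sn(u+v)=0.7440177 cn(u+v)=-0.6681600 dn(u+v)=0.8407881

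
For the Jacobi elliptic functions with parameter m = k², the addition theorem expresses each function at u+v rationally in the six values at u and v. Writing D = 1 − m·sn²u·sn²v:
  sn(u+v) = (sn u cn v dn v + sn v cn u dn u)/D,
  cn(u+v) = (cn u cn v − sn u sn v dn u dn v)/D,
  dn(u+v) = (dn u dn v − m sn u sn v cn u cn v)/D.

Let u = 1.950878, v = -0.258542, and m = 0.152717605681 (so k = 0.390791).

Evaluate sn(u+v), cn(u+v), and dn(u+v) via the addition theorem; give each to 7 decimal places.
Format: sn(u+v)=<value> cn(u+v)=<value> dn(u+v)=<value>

sn(u+v)=0.9986812 cn(u+v)=-0.0513410 dn(u+v)=0.9206981

sn u = 0.9582272329836011, cn u = -0.2860079893439893, dn u = 0.9272404119255935
sn v = -0.2552518526745597, cn v = 0.9668745997833457, dn v = 0.9950125186205721
m = k² = 0.152717605681
D = 1 − m·sn²u·sn²v = 0.9908638350639786
sn(u+v) = (sn u·cn v·dn v + sn v·cn u·dn u)/D = 0.9895570660118638/0.9908638350639786 = 0.9986811820092006
cn(u+v) = (cn u·cn v − sn u·sn v·dn u·dn v)/D = -0.05087192490644847/0.9908638350639786 = -0.05134098460982153
dn(u+v) = (dn u·dn v − m·sn u·sn v·cn u·cn v)/D = 0.91228642383186/0.9908638350639786 = 0.920698073285675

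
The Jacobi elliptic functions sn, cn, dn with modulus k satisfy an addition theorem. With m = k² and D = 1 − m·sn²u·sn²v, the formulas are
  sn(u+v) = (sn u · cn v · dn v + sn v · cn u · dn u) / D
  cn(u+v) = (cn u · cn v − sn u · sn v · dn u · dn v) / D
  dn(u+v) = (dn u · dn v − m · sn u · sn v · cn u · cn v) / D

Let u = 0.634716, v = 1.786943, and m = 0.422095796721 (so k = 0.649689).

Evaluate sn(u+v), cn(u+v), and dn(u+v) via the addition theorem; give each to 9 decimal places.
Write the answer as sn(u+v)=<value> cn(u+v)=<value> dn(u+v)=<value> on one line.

sn(u+v)=0.882072363 cn(u+v)=-0.471113943 dn(u+v)=0.819504526

sn u = 0.5795841099705892, cn u = 0.8149124244172498, dn u = 0.9263965315555227
sn v = 0.999988825007207, cn v = 0.004727563929291476, dn v = 0.760206312168783
m = k² = 0.422095796721
D = 1 − m·sn²u·sn²v = 0.8582137026529244
sn(u+v) = (sn u·cn v·dn v + sn v·cn u·dn u)/D = 0.7570065883496965/0.8582137026529244 = 0.8820723626407096
cn(u+v) = (cn u·cn v − sn u·sn v·dn u·dn v)/D = -0.4043164411898128/0.8582137026529244 = -0.4711139427627211
dn(u+v) = (dn u·dn v − m·sn u·sn v·cn u·cn v)/D = 0.7033100133531947/0.8582137026529244 = 0.8195045257132473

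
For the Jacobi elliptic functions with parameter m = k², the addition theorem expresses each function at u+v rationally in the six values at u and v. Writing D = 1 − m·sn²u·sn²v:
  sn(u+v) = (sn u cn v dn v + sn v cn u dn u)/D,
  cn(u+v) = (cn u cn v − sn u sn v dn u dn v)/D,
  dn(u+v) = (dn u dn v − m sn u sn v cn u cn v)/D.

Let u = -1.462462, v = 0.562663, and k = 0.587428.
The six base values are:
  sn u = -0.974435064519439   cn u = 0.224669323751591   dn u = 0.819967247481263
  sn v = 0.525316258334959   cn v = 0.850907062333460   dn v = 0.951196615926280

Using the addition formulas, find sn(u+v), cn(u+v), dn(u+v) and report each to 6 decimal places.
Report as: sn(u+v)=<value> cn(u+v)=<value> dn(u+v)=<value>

m = k² = 0.345071655184
D = 1 − m·sn²u·sn²v = 0.9095816081880605
sn(u+v) = (sn u·cn v·dn v + sn v·cn u·dn u)/D = -0.6919136305218278/0.9095816081880605 = -0.7606943943162615
cn(u+v) = (cn u·cn v − sn u·sn v·dn u·dn v)/D = 0.5904186902970484/0.9095816081880605 = 0.6491101897642773
dn(u+v) = (dn u·dn v − m·sn u·sn v·cn u·cn v)/D = 0.8137183508779845/0.9095816081880605 = 0.894607304669406

sn(u+v)=-0.760694 cn(u+v)=0.649110 dn(u+v)=0.894607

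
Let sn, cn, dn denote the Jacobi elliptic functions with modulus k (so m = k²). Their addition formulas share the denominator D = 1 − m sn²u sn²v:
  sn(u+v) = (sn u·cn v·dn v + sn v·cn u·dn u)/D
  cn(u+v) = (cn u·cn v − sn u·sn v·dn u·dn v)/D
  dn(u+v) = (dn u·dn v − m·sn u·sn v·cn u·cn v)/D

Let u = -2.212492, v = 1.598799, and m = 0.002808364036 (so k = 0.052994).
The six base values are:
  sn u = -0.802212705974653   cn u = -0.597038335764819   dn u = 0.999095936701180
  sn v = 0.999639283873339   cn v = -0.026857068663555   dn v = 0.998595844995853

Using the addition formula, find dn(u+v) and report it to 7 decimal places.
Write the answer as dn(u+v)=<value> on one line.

dn(u+v)=0.9995343

m = k² = 0.002808364036
D = 1 − m·sn²u·sn²v = 0.9981939943488461
dn(u+v) = (dn u·dn v − m·sn u·sn v·cn u·cn v)/D = 0.9977291627711584/0.9981939943488461 = 0.9995343274149921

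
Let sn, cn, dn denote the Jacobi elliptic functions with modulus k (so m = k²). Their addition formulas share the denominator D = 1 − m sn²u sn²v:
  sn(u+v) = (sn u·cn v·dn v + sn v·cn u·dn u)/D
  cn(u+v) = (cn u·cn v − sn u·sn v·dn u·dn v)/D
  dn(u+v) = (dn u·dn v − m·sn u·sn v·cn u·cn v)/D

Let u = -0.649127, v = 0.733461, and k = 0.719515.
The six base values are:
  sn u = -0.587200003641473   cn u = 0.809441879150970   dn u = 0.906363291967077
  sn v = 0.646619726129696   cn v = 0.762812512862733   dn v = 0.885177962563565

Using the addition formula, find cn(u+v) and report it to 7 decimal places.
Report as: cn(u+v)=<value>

m = k² = 0.517701835225
D = 1 − m·sn²u·sn²v = 0.9253637686287382
cn(u+v) = (cn u·cn v − sn u·sn v·dn u·dn v)/D = 0.9220790478239818/0.9253637686287382 = 0.9964503464301138

cn(u+v)=0.9964503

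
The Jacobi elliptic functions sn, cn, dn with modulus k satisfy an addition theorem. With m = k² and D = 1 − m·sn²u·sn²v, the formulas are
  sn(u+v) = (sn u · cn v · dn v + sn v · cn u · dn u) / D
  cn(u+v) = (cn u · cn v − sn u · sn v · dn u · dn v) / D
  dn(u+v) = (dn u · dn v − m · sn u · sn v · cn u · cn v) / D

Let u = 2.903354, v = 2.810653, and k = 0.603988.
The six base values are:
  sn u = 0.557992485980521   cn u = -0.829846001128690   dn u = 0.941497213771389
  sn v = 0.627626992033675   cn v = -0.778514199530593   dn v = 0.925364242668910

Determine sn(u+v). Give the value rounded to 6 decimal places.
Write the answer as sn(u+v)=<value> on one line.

m = k² = 0.364801504144
D = 1 − m·sn²u·sn²v = 0.955257881127799
sn(u+v) = (sn u·cn v·dn v + sn v·cn u·dn u)/D = -0.892346445942669/0.955257881127799 = -0.9341419354626467

sn(u+v)=-0.934142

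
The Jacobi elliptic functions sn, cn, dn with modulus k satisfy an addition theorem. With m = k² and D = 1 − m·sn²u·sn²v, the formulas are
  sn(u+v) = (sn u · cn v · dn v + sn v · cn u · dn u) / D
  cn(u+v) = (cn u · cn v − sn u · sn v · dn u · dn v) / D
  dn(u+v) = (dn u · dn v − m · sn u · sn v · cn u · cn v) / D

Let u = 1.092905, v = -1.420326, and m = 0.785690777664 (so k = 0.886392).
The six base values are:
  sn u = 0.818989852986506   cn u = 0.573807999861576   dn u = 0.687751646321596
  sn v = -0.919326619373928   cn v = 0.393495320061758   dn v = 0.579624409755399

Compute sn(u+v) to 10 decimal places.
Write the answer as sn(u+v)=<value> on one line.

sn(u+v)=-0.3173553431

m = k² = 0.785690777664
D = 1 − m·sn²u·sn²v = 0.5546018914677599
sn(u+v) = (sn u·cn v·dn v + sn v·cn u·dn u)/D = -0.1760058735337673/0.5546018914677599 = -0.317355343069541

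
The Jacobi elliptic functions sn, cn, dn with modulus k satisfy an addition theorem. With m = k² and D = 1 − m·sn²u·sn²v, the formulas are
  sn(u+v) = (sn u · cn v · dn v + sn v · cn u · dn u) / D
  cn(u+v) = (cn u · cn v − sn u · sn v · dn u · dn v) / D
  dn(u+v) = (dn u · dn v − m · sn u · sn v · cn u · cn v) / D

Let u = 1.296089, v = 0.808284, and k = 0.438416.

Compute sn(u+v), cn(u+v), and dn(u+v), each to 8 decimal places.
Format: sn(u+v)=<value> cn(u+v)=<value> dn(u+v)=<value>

sn u = 0.9477987325374931, cn u = 0.3188691935579881, dn u = 0.909579414779194
sn v = 0.7128063634166869, cn v = 0.7013608830500017, dn v = 0.9499158796059453
m = k² = 0.192208589056
D = 1 − m·sn²u·sn²v = 0.9122699909591748
sn(u+v) = (sn u·cn v·dn v + sn v·cn u·dn u)/D = 0.8381957047515899/0.9122699909591748 = 0.9188022329555068
cn(u+v) = (cn u·cn v − sn u·sn v·dn u·dn v)/D = -0.3600895679419754/0.9122699909591748 = -0.3947181991192889
dn(u+v) = (dn u·dn v − m·sn u·sn v·cn u·cn v)/D = 0.8349827279585359/0.9122699909591748 = 0.9152802747360155

sn(u+v)=0.91880223 cn(u+v)=-0.39471820 dn(u+v)=0.91528027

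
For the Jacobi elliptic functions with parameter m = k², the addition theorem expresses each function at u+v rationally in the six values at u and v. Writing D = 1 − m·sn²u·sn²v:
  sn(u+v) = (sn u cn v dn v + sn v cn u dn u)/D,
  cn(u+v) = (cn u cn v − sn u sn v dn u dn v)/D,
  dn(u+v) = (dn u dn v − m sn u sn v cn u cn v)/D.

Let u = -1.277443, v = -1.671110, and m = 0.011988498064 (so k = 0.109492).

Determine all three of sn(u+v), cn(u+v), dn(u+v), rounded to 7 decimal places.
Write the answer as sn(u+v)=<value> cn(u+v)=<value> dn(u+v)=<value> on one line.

sn u = -0.956407990540794, cn u = 0.2920338261738194, dn u = 0.9945018482010265
sn v = -0.9954908076834699, cn v = -0.0948580614271281, dn v = 0.9940419382816785
m = k² = 0.011988498064
D = 1 − m·sn²u·sn²v = 0.9891325993766693
sn(u+v) = (sn u·cn v·dn v + sn v·cn u·dn u)/D = -0.1989361087142414/0.9891325993766693 = -0.2011217796679705
cn(u+v) = (cn u·cn v − sn u·sn v·dn u·dn v)/D = -0.9689209068852225/0.9891325993766693 = -0.9795662457144939
dn(u+v) = (dn u·dn v − m·sn u·sn v·cn u·cn v)/D = 0.9888927380869863/0.9891325993766693 = 0.9997575034026438

sn(u+v)=-0.2011218 cn(u+v)=-0.9795662 dn(u+v)=0.9997575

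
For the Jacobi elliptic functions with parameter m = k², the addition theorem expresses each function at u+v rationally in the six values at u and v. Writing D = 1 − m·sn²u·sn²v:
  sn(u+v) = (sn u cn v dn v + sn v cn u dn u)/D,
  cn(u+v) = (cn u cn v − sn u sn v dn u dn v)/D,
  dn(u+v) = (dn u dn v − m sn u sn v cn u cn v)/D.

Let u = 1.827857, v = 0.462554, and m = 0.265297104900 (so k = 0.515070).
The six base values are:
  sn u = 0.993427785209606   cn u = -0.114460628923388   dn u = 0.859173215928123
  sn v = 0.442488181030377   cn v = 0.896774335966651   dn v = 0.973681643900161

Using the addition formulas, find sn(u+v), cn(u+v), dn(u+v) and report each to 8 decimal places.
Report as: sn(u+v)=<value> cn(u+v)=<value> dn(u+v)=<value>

sn(u+v)=0.86843828 cn(u+v)=-0.49579728 dn(u+v)=0.89438073

m = k² = 0.2652971049
D = 1 − m·sn²u·sn²v = 0.9487364749867697
sn(u+v) = (sn u·cn v·dn v + sn v·cn u·dn u)/D = 0.8239190766575251/0.9487364749867697 = 0.8684382843708152
cn(u+v) = (cn u·cn v − sn u·sn v·dn u·dn v)/D = -0.4703809669726579/0.9487364749867697 = -0.495797283412359
dn(u+v) = (dn u·dn v − m·sn u·sn v·cn u·cn v)/D = 0.8485316202717189/0.9487364749867697 = 0.8943807291519511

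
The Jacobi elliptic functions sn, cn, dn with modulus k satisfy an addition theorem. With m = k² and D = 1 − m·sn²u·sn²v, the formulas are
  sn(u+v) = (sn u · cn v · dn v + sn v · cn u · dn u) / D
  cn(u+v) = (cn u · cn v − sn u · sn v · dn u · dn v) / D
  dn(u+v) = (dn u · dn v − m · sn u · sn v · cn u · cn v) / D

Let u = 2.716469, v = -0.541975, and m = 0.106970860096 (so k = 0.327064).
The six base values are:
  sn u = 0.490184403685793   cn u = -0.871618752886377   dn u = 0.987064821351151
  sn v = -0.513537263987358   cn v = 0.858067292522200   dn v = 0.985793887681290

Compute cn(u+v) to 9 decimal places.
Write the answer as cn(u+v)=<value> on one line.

cn(u+v)=-0.506398129

m = k² = 0.106970860096
D = 1 − m·sn²u·sn²v = 0.9932215812954693
cn(u+v) = (cn u·cn v − sn u·sn v·dn u·dn v)/D = -0.5029655504451382/0.9932215812954693 = -0.5063981289946549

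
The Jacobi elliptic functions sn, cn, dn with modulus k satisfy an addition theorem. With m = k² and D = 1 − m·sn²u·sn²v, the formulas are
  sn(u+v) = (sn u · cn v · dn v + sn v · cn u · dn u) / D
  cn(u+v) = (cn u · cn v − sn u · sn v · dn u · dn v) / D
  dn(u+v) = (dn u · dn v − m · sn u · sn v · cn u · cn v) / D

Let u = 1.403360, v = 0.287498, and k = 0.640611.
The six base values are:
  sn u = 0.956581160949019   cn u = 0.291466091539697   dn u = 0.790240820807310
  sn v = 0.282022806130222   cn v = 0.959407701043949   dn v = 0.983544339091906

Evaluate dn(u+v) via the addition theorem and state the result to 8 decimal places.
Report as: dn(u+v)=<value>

m = k² = 0.410382453321
D = 1 − m·sn²u·sn²v = 0.9701323612721969
dn(u+v) = (dn u·dn v − m·sn u·sn v·cn u·cn v)/D = 0.7462779464358113/0.9701323612721969 = 0.7692537392085025

dn(u+v)=0.76925374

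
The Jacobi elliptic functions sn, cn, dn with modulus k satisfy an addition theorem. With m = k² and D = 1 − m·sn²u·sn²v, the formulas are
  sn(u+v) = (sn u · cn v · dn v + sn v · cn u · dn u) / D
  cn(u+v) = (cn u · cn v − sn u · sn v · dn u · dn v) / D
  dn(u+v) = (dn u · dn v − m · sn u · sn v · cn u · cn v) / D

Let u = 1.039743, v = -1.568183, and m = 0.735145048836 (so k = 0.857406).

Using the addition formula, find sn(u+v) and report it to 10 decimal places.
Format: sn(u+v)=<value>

sn(u+v)=-0.4894671932

sn u = 0.8016256061514381, cn u = 0.5978263858030519, dn u = 0.7263560669205744
sn v = -0.9551422011037679, cn v = 0.2961475572592984, dn v = 0.573872506358757
m = k² = 0.735145048836
D = 1 − m·sn²u·sn²v = 0.5690248126192926
sn(u+v) = (sn u·cn v·dn v + sn v·cn u·dn u)/D = -0.2785189779169126/0.5690248126192926 = -0.4894671932404051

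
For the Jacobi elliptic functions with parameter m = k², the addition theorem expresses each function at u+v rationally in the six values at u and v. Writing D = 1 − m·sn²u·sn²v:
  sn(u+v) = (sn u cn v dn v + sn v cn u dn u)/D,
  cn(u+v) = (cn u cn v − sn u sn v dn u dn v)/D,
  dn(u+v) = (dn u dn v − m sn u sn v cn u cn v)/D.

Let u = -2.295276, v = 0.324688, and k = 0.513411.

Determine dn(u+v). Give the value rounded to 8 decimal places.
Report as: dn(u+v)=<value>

sn u = -0.8655710845938698, cn u = -0.5007860795938639, dn u = 0.8958315829885609
sn v = 0.3176190890437637, cn v = 0.9482183895469491, dn v = 0.9866146448820366
m = k² = 0.263590854921
D = 1 − m·sn²u·sn²v = 0.9800772626221883
dn(u+v) = (dn u·dn v − m·sn u·sn v·cn u·cn v)/D = 0.8494293212065592/0.9800772626221883 = 0.866696283652085

dn(u+v)=0.86669628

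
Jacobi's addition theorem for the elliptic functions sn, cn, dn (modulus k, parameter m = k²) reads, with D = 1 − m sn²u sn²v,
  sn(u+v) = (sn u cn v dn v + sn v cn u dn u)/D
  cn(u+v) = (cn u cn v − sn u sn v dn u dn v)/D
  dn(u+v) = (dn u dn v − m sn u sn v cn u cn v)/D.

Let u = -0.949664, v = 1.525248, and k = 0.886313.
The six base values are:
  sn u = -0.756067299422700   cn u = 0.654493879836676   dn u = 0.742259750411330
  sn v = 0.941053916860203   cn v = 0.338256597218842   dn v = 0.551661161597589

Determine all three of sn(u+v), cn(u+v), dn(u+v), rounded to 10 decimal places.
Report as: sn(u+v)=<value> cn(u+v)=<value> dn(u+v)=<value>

sn(u+v)=0.5247694568 cn(u+v)=0.8512443934 dn(u+v)=0.8852528993

m = k² = 0.785550733969
D = 1 − m·sn²u·sn²v = 0.6023287799004199
sn(u+v) = (sn u·cn v·dn v + sn v·cn u·dn u)/D = 0.316083746630076/0.6023287799004199 = 0.524769456777962
cn(u+v) = (cn u·cn v − sn u·sn v·dn u·dn v)/D = 0.5127289968517701/0.6023287799004199 = 0.8512443933635996
dn(u+v) = (dn u·dn v − m·sn u·sn v·cn u·cn v)/D = 0.5332132987542342/0.6023287799004199 = 0.8852528993258262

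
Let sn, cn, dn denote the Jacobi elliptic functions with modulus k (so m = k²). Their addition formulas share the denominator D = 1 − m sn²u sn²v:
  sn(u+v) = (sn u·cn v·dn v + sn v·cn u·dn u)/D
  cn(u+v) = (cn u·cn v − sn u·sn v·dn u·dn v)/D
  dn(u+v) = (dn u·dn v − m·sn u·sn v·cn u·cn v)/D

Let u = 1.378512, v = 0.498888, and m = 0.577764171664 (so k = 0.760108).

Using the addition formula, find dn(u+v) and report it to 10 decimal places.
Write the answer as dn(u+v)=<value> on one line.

sn u = 0.9337607641351518, cn u = 0.3578978001633112, dn u = 0.7044445497883592
sn v = 0.4684873117589066, cn v = 0.8834702251467862, dn v = 0.9344474896263957
m = k² = 0.577764171664
D = 1 − m·sn²u·sn²v = 0.8894350393183119
dn(u+v) = (dn u·dn v − m·sn u·sn v·cn u·cn v)/D = 0.5783502075188705/0.8894350393183119 = 0.6502444607558236

dn(u+v)=0.6502444608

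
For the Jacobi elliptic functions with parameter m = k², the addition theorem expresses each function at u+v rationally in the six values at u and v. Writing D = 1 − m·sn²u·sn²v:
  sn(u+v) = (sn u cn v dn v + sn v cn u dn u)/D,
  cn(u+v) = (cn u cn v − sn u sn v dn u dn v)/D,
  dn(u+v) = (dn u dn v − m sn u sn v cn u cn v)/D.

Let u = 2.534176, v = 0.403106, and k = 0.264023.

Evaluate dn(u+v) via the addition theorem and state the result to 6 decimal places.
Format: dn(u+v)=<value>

dn(u+v)=0.997674

sn u = 0.6141478676215494, cn u = -0.7891909760608669, dn u = 0.9867662586021961
sn v = 0.391599888933072, cn v = 0.9201356024997651, dn v = 0.9946407507555989
m = k² = 0.069708144529
D = 1 − m·sn²u·sn²v = 0.9959680555552964
dn(u+v) = (dn u·dn v − m·sn u·sn v·cn u·cn v)/D = 0.9936519232928907/0.9959680555552964 = 0.9976744914161786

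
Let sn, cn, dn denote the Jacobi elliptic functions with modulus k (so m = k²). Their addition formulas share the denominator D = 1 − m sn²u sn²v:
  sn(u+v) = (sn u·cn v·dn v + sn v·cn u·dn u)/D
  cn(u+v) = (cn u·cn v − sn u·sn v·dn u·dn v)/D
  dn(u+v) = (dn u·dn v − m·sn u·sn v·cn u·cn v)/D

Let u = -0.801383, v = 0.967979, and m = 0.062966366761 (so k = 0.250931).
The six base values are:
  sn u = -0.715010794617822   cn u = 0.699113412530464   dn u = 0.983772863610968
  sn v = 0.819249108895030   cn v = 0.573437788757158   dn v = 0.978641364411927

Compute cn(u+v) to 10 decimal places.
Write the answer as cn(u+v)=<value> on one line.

m = k² = 0.062966366761
D = 1 − m·sn²u·sn²v = 0.9783944270877894
cn(u+v) = (cn u·cn v − sn u·sn v·dn u·dn v)/D = 0.964856336936531/0.9783944270877894 = 0.9861629525103135

cn(u+v)=0.9861629525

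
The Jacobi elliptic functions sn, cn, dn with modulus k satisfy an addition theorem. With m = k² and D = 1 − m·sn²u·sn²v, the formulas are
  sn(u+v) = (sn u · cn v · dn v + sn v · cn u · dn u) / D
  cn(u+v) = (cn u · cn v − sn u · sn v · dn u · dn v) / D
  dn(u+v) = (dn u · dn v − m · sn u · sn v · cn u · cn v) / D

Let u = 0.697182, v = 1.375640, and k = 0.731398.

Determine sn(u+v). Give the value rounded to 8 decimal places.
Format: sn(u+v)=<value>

sn u = 0.6209818277118054, cn u = 0.7838249611052876, dn u = 0.890907462505156
sn v = 0.9375926839478578, cn v = 0.3477354727482551, dn v = 0.7278339476745049
m = k² = 0.534943034404
D = 1 − m·sn²u·sn²v = 0.8186599466633809
sn(u+v) = (sn u·cn v·dn v + sn v·cn u·dn u)/D = 0.8119020877420895/0.8186599466633809 = 0.9917452185747764

sn(u+v)=0.99174522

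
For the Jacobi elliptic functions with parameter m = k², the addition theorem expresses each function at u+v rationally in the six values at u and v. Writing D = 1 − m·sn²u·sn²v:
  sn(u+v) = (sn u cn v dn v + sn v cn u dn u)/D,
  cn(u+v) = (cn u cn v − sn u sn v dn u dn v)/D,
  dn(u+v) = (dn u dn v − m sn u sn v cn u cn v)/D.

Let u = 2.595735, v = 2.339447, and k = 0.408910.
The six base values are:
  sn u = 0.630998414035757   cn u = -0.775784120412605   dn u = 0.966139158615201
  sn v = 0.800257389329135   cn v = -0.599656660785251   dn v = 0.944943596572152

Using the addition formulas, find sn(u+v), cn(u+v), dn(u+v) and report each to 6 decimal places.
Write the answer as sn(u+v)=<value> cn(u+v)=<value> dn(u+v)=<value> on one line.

sn(u+v)=-0.999990 cn(u+v)=0.004388 dn(u+v)=0.912576

m = k² = 0.1672073881
D = 1 − m·sn²u·sn²v = 0.9573644976643395
sn(u+v) = (sn u·cn v·dn v + sn v·cn u·dn u)/D = -0.95735527891171/0.9573644976643395 = -0.9999903706972089
cn(u+v) = (cn u·cn v − sn u·sn v·dn u·dn v)/D = 0.004201348352011954/0.9573644976643395 = 0.004388452216749095
dn(u+v) = (dn u·dn v − m·sn u·sn v·cn u·cn v)/D = 0.8736683234690242/0.9573644976643395 = 0.9125764801185892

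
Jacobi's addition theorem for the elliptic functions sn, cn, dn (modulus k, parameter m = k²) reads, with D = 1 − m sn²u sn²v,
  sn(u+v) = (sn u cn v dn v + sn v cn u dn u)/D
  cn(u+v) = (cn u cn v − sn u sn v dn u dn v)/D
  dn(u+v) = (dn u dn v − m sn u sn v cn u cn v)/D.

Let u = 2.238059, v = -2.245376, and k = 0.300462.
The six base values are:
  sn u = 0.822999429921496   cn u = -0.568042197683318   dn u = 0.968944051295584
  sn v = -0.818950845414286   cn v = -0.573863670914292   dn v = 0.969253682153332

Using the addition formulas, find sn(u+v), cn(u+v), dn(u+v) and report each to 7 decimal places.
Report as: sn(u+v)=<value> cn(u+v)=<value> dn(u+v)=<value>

sn(u+v)=-0.0073169 cn(u+v)=0.9999732 dn(u+v)=0.9999976

m = k² = 0.090277413444
D = 1 − m·sn²u·sn²v = 0.9589896149019073
sn(u+v) = (sn u·cn v·dn v + sn v·cn u·dn u)/D = -0.007016858747501832/0.9589896149019073 = -0.007316928815980524
cn(u+v) = (cn u·cn v − sn u·sn v·dn u·dn v)/D = 0.9589639436303255/0.9589896149019073 = 0.9999732309180591
dn(u+v) = (dn u·dn v − m·sn u·sn v·cn u·cn v)/D = 0.958987297394128/0.9589896149019073 = 0.9999975833859478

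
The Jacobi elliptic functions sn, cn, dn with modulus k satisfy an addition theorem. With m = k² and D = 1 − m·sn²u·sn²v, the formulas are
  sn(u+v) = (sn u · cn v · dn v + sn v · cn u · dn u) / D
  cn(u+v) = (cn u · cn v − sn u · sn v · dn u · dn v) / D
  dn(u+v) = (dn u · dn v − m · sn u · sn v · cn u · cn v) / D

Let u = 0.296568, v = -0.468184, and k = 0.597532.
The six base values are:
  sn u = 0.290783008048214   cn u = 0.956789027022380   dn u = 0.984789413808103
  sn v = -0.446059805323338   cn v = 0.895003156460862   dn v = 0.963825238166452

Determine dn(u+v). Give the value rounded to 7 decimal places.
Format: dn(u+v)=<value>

dn(u+v)=0.9947980

m = k² = 0.357044491024
D = 1 − m·sn²u·sn²v = 0.9939931530401047
dn(u+v) = (dn u·dn v − m·sn u·sn v·cn u·cn v)/D = 0.9888223796144013/0.9939931530401047 = 0.9947979788292418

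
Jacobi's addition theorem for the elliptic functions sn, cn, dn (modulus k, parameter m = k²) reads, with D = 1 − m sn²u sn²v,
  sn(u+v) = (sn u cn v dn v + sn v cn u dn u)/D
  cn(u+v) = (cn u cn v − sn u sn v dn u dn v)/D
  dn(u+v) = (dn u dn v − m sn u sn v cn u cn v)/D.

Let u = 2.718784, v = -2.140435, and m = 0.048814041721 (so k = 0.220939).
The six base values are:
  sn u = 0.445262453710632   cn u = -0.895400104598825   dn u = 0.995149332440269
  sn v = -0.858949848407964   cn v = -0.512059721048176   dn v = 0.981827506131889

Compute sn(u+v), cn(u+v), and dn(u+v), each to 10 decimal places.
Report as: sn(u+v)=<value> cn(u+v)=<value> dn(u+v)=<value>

sn(u+v)=0.5454098504 cn(u+v)=0.8381694906 dn(u+v)=0.9927130472

m = k² = 0.048814041721
D = 1 − m·sn²u·sn²v = 0.9928597645445376
sn(u+v) = (sn u·cn v·dn v + sn v·cn u·dn u)/D = 0.5415154956836972/0.9928597645445376 = 0.5454098504355355
cn(u+v) = (cn u·cn v − sn u·sn v·dn u·dn v)/D = 0.8321847631300842/0.9928597645445376 = 0.8381694906448736
dn(u+v) = (dn u·dn v − m·sn u·sn v·cn u·cn v)/D = 0.9856248422731443/0.9928597645445376 = 0.9927130471696452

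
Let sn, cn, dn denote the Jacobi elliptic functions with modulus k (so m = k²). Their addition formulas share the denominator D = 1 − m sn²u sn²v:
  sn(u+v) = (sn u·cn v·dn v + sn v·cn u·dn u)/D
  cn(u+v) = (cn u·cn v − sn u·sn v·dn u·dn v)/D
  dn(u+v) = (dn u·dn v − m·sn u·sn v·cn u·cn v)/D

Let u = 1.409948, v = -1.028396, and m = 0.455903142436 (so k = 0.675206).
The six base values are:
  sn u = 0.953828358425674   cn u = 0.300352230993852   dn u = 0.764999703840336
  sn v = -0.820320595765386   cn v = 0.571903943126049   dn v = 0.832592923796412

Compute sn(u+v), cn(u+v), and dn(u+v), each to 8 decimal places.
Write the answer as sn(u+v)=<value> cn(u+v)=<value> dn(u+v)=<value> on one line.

sn(u+v)=0.36856462 cn(u+v)=0.92960213 dn(u+v)=0.96854023

m = k² = 0.455903142436
D = 1 − m·sn²u·sn²v = 0.7208868632716599
sn(u+v) = (sn u·cn v·dn v + sn v·cn u·dn u)/D = 0.2656933959905314/0.7208868632716599 = 0.368564624391563
cn(u+v) = (cn u·cn v − sn u·sn v·dn u·dn v)/D = 0.6701379626350619/0.7208868632716599 = 0.9296021286803866
dn(u+v) = (dn u·dn v − m·sn u·sn v·cn u·cn v)/D = 0.6982079259897563/0.7208868632716599 = 0.9685402267160508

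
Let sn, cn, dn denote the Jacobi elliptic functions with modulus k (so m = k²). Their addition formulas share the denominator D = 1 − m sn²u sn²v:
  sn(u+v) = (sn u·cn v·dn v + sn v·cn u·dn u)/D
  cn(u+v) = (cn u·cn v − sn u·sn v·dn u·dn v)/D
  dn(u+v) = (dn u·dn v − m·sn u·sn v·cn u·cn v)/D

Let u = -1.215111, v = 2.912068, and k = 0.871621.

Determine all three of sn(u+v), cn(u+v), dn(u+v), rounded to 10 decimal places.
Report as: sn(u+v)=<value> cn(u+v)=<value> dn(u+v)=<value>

sn(u+v)=0.9711661851 cn(u+v)=0.2384035256 dn(u+v)=0.5324064626

sn u = -0.865785381199577, cn u = 0.5004155010599722, dn u = 0.6561428359817373
sn v = 0.9262856635829533, cn v = -0.3768220660214684, dn v = 0.5900454426222184
m = k² = 0.759723167641
D = 1 − m·sn²u·sn²v = 0.5113861736649504
sn(u+v) = (sn u·cn v·dn v + sn v·cn u·dn u)/D = 0.4966409593697229/0.5113861736649504 = 0.9711661850582446
cn(u+v) = (cn u·cn v − sn u·sn v·dn u·dn v)/D = 0.1219162667243388/0.5113861736649504 = 0.2384035255599535
dn(u+v) = (dn u·dn v − m·sn u·sn v·cn u·cn v)/D = 0.2722653037385291/0.5113861736649504 = 0.5324064625902686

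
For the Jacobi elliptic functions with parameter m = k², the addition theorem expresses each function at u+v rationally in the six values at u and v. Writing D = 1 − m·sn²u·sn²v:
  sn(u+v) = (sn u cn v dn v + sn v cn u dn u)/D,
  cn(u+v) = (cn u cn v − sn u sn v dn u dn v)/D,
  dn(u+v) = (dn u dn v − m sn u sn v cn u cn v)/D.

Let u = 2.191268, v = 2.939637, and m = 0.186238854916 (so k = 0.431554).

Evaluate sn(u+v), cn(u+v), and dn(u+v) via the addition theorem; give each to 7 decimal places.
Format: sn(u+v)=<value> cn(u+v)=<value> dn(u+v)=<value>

sn u = 0.8823474049985171, cn u = -0.470598615480733, dn u = 0.9246654374452602
sn v = 0.3563768728499457, cn v = -0.9343422951454642, dn v = 0.9881026423976627
m = k² = 0.186238854916
D = 1 − m·sn²u·sn²v = 0.9815851348229258
sn(u+v) = (sn u·cn v·dn v + sn v·cn u·dn u)/D = -0.9696822139789875/0.9815851348229258 = -0.9878737763830485
cn(u+v) = (cn u·cn v − sn u·sn v·dn u·dn v)/D = 0.1524000682353867/0.9815851348229258 = 0.1552591444479027
dn(u+v) = (dn u·dn v − m·sn u·sn v·cn u·cn v)/D = 0.8879144309391753/0.9815851348229258 = 0.9045720024064461

sn(u+v)=-0.9878738 cn(u+v)=0.1552591 dn(u+v)=0.9045720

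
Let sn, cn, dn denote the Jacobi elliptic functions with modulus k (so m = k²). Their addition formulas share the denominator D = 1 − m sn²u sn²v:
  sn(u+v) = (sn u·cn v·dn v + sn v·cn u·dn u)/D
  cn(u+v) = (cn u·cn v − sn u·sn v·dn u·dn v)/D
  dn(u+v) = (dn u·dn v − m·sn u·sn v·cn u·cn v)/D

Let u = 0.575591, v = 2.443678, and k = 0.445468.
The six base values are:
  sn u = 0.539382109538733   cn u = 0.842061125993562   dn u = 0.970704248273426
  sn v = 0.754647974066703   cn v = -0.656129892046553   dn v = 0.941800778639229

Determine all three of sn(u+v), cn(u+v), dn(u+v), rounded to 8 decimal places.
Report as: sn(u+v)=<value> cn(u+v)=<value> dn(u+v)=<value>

sn(u+v)=0.29317492 cn(u+v)=-0.95605882 dn(u+v)=0.99143514

m = k² = 0.198441739024
D = 1 − m·sn²u·sn²v = 0.9671212785995829
sn(u+v) = (sn u·cn v·dn v + sn v·cn u·dn u)/D = 0.2835357066458907/0.9671212785995829 = 0.2931749232696626
cn(u+v) = (cn u·cn v − sn u·sn v·dn u·dn v)/D = -0.9246248269308517/0.9671212785995829 = -0.9560588184655939
dn(u+v) = (dn u·dn v − m·sn u·sn v·cn u·cn v)/D = 0.958838015841156/0.9671212785995829 = 0.9914351354460722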